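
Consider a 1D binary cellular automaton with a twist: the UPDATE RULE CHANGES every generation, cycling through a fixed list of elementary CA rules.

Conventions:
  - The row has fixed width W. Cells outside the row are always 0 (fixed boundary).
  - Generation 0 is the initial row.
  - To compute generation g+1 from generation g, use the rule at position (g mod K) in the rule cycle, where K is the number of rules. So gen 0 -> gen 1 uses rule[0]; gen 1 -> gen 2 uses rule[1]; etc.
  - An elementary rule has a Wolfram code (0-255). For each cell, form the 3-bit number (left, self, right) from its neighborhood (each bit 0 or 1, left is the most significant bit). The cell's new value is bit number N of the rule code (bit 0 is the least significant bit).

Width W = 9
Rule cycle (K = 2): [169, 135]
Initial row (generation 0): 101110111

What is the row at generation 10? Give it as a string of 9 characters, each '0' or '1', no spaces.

Answer: 101011000

Derivation:
Gen 0: 101110111
Gen 1 (rule 169): 011101110
Gen 2 (rule 135): 101000100
Gen 3 (rule 169): 010010001
Gen 4 (rule 135): 110110111
Gen 5 (rule 169): 101101110
Gen 6 (rule 135): 100000100
Gen 7 (rule 169): 001110001
Gen 8 (rule 135): 110100111
Gen 9 (rule 169): 101000110
Gen 10 (rule 135): 101011000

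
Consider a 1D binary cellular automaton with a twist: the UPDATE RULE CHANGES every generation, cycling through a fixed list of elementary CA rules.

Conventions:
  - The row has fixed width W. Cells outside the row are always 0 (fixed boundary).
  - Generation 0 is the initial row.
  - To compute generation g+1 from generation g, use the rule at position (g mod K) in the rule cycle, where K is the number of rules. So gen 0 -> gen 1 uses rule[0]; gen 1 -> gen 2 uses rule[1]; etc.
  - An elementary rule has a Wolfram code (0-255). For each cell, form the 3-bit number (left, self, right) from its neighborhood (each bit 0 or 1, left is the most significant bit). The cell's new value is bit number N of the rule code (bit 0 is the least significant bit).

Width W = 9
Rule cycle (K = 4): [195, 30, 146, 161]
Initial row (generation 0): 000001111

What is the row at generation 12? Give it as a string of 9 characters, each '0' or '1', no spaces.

Gen 0: 000001111
Gen 1 (rule 195): 111110111
Gen 2 (rule 30): 100000100
Gen 3 (rule 146): 010001010
Gen 4 (rule 161): 000100100
Gen 5 (rule 195): 111001001
Gen 6 (rule 30): 100111111
Gen 7 (rule 146): 011011110
Gen 8 (rule 161): 000101100
Gen 9 (rule 195): 111000101
Gen 10 (rule 30): 100101101
Gen 11 (rule 146): 011000000
Gen 12 (rule 161): 000011111

Answer: 000011111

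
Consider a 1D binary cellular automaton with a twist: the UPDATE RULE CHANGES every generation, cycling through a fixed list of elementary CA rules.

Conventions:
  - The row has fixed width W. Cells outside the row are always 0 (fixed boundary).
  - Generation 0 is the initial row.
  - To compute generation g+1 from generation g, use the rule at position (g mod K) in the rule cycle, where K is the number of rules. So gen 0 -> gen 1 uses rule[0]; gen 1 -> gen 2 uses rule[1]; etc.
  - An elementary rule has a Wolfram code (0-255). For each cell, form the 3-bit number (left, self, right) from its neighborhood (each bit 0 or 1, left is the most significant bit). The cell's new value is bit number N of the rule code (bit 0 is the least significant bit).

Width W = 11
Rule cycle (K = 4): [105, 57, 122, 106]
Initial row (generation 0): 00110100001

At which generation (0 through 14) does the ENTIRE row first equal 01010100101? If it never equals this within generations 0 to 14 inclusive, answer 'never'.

Answer: 14

Derivation:
Gen 0: 00110100001
Gen 1 (rule 105): 10111001100
Gen 2 (rule 57): 01100101011
Gen 3 (rule 122): 11111010111
Gen 4 (rule 106): 10001101101
Gen 5 (rule 105): 00101111110
Gen 6 (rule 57): 10011000001
Gen 7 (rule 122): 01111100010
Gen 8 (rule 106): 11000100100
Gen 9 (rule 105): 11010000001
Gen 10 (rule 57): 10101111100
Gen 11 (rule 122): 01011000110
Gen 12 (rule 106): 10111001110
Gen 13 (rule 105): 01101001010
Gen 14 (rule 57): 01010100101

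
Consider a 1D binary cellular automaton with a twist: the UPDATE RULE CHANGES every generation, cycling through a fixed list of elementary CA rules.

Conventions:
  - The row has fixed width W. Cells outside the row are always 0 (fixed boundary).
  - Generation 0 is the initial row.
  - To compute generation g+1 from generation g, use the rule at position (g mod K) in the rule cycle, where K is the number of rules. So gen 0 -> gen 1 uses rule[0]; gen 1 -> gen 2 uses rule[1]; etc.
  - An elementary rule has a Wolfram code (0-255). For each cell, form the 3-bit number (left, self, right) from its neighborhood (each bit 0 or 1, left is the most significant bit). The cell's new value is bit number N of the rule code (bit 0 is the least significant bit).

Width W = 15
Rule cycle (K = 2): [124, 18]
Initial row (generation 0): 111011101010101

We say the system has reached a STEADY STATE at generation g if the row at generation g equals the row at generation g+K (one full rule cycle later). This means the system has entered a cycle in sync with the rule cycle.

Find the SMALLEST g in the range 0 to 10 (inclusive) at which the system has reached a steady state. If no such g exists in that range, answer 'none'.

Answer: 2

Derivation:
Gen 0: 111011101010101
Gen 1 (rule 124): 101110111111111
Gen 2 (rule 18): 000000000000000
Gen 3 (rule 124): 000000000000000
Gen 4 (rule 18): 000000000000000
Gen 5 (rule 124): 000000000000000
Gen 6 (rule 18): 000000000000000
Gen 7 (rule 124): 000000000000000
Gen 8 (rule 18): 000000000000000
Gen 9 (rule 124): 000000000000000
Gen 10 (rule 18): 000000000000000
Gen 11 (rule 124): 000000000000000
Gen 12 (rule 18): 000000000000000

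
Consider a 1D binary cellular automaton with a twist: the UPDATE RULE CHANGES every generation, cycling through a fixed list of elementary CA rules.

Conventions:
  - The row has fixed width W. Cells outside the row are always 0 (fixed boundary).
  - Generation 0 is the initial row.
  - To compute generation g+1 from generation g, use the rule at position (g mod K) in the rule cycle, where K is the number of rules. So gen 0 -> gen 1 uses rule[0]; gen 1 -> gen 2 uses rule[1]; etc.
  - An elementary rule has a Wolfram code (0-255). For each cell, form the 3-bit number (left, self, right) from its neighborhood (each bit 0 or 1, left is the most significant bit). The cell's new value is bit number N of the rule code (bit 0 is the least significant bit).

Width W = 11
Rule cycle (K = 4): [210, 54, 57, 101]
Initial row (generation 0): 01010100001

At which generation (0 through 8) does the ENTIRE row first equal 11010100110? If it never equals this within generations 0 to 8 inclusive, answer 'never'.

Gen 0: 01010100001
Gen 1 (rule 210): 10000010010
Gen 2 (rule 54): 11000111111
Gen 3 (rule 57): 10110100000
Gen 4 (rule 101): 11011101111
Gen 5 (rule 210): 01001100111
Gen 6 (rule 54): 11110011000
Gen 7 (rule 57): 10001010111
Gen 8 (rule 101): 10101111001

Answer: never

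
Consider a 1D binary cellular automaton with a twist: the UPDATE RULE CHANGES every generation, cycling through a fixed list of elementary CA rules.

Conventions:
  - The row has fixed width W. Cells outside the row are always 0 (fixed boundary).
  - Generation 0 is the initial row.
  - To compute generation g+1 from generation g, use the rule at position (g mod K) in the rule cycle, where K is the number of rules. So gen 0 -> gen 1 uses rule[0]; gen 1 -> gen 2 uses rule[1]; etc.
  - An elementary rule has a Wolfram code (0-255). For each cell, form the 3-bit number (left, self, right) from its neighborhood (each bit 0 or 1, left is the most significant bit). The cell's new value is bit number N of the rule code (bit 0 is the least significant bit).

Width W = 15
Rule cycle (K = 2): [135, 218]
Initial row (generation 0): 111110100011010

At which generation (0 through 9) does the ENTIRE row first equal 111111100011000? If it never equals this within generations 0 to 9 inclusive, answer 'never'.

Answer: 4

Derivation:
Gen 0: 111110100011010
Gen 1 (rule 135): 011100101100010
Gen 2 (rule 218): 111111001110101
Gen 3 (rule 135): 011110010100101
Gen 4 (rule 218): 111111100011000
Gen 5 (rule 135): 011111001100011
Gen 6 (rule 218): 111111111110111
Gen 7 (rule 135): 011111111100010
Gen 8 (rule 218): 111111111110101
Gen 9 (rule 135): 011111111100101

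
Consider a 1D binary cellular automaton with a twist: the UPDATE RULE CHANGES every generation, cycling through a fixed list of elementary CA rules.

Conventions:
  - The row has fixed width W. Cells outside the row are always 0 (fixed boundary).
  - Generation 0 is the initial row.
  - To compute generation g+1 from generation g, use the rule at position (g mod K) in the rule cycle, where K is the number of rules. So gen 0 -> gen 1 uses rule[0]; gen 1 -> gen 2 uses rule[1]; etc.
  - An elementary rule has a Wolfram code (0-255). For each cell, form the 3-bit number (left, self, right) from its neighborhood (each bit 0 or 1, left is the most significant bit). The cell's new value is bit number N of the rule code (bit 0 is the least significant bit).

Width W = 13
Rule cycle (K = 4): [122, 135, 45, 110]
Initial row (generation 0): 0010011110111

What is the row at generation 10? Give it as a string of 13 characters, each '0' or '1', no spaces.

Gen 0: 0010011110111
Gen 1 (rule 122): 0101110011101
Gen 2 (rule 135): 1100100101001
Gen 3 (rule 45): 1000100111001
Gen 4 (rule 110): 1001101101011
Gen 5 (rule 122): 0111111110111
Gen 6 (rule 135): 1011111100010
Gen 7 (rule 45): 1110000001010
Gen 8 (rule 110): 1010000011110
Gen 9 (rule 122): 0101000110011
Gen 10 (rule 135): 1101011000100

Answer: 1101011000100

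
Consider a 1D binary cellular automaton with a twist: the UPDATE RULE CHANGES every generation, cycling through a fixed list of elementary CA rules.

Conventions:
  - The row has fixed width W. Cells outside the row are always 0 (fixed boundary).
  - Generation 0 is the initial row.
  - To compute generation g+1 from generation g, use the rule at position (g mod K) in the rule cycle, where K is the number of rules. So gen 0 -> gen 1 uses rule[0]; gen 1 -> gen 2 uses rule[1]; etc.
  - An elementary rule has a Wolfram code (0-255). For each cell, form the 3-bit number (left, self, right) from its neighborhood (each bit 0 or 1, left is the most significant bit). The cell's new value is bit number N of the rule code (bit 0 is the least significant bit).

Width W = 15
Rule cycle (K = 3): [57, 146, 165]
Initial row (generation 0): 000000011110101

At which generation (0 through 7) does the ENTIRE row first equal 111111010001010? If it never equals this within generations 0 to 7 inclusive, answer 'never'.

Gen 0: 000000011110101
Gen 1 (rule 57): 111111010001010
Gen 2 (rule 146): 011110001010001
Gen 3 (rule 165): 001100101110101
Gen 4 (rule 57): 101010011001010
Gen 5 (rule 146): 000001100110001
Gen 6 (rule 165): 111100000000101
Gen 7 (rule 57): 100011111110010

Answer: 1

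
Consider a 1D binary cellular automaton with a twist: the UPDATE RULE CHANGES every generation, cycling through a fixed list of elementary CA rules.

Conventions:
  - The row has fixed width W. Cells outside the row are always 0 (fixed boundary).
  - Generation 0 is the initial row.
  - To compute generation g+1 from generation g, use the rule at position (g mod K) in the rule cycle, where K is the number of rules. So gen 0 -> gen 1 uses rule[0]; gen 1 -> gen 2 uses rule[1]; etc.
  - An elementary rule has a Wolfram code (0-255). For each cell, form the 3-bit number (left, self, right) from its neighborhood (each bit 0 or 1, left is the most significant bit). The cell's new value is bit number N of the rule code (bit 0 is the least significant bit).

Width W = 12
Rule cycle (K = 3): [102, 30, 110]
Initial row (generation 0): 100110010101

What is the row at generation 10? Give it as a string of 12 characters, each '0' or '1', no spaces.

Answer: 100001101000

Derivation:
Gen 0: 100110010101
Gen 1 (rule 102): 101010111111
Gen 2 (rule 30): 101010100000
Gen 3 (rule 110): 111111100000
Gen 4 (rule 102): 000000100000
Gen 5 (rule 30): 000001110000
Gen 6 (rule 110): 000011010000
Gen 7 (rule 102): 000101110000
Gen 8 (rule 30): 001101001000
Gen 9 (rule 110): 011111011000
Gen 10 (rule 102): 100001101000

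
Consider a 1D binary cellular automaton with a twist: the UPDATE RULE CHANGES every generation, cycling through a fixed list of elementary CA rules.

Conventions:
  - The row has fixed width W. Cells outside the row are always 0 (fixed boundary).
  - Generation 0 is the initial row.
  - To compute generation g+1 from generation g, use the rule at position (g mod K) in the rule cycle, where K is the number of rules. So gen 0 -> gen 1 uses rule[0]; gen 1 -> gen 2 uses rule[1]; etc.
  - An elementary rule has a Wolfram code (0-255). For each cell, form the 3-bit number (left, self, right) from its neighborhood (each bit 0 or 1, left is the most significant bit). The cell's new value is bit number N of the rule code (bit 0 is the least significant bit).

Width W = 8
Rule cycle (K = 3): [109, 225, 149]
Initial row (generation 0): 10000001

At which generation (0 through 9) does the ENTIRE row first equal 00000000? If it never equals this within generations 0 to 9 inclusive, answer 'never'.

Answer: 8

Derivation:
Gen 0: 10000001
Gen 1 (rule 109): 10111101
Gen 2 (rule 225): 01011110
Gen 3 (rule 149): 01001101
Gen 4 (rule 109): 01001111
Gen 5 (rule 225): 00000111
Gen 6 (rule 149): 11110010
Gen 7 (rule 109): 10010010
Gen 8 (rule 225): 00000000
Gen 9 (rule 149): 11111111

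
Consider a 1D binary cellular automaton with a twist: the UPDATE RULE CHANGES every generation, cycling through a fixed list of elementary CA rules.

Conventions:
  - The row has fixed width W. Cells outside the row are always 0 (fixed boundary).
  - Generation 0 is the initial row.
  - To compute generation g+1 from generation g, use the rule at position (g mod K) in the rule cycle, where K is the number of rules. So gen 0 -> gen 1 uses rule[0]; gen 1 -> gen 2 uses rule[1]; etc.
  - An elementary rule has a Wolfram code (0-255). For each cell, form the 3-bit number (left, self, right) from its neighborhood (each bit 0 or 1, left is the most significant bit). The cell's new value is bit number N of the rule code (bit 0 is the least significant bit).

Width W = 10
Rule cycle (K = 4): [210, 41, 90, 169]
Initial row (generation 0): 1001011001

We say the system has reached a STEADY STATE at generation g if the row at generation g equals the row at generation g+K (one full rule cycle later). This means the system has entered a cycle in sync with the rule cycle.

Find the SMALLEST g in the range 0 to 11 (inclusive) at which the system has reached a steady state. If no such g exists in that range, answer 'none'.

Gen 0: 1001011001
Gen 1 (rule 210): 0110001110
Gen 2 (rule 41): 0100101000
Gen 3 (rule 90): 1011000100
Gen 4 (rule 169): 0110010001
Gen 5 (rule 210): 1011101010
Gen 6 (rule 41): 0110010100
Gen 7 (rule 90): 1111100010
Gen 8 (rule 169): 1111001000
Gen 9 (rule 210): 0111110100
Gen 10 (rule 41): 0100001001
Gen 11 (rule 90): 1010010110
Gen 12 (rule 169): 0100001100
Gen 13 (rule 210): 1010010110
Gen 14 (rule 41): 0100001100
Gen 15 (rule 90): 1010011110

Answer: none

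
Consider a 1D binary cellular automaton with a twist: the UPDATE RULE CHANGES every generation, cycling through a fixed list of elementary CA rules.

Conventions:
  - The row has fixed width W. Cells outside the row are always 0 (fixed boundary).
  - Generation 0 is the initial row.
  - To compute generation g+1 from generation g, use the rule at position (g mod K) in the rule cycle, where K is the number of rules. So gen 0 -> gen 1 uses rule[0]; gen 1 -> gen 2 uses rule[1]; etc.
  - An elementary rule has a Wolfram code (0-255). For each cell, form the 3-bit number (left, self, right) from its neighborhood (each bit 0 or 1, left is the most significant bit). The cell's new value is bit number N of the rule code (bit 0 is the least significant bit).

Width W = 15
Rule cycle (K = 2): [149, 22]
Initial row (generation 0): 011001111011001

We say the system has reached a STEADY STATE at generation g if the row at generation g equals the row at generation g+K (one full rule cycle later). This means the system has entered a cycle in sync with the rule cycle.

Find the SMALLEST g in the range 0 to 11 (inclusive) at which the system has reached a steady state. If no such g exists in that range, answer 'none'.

Gen 0: 011001111011001
Gen 1 (rule 149): 000100110000101
Gen 2 (rule 22): 001111001001101
Gen 3 (rule 149): 100110101100001
Gen 4 (rule 22): 111000100010011
Gen 5 (rule 149): 010110111011000
Gen 6 (rule 22): 110000000000100
Gen 7 (rule 149): 001111111110111
Gen 8 (rule 22): 010000000000000
Gen 9 (rule 149): 011111111111111
Gen 10 (rule 22): 100000000000000
Gen 11 (rule 149): 111111111111111
Gen 12 (rule 22): 000000000000000
Gen 13 (rule 149): 111111111111111

Answer: 11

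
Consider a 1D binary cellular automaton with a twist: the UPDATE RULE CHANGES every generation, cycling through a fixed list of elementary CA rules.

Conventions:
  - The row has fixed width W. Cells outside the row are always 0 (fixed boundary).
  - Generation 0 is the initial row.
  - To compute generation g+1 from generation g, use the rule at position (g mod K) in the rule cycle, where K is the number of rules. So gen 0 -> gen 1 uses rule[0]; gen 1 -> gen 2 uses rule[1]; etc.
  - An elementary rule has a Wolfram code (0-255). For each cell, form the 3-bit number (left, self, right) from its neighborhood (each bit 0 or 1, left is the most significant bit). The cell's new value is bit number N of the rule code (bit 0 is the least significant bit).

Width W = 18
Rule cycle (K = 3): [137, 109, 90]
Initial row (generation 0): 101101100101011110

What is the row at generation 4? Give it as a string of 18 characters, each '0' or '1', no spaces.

Gen 0: 101101100101011110
Gen 1 (rule 137): 001001000000011100
Gen 2 (rule 109): 101001011111010101
Gen 3 (rule 90): 000110010001000000
Gen 4 (rule 137): 110100000100011111

Answer: 110100000100011111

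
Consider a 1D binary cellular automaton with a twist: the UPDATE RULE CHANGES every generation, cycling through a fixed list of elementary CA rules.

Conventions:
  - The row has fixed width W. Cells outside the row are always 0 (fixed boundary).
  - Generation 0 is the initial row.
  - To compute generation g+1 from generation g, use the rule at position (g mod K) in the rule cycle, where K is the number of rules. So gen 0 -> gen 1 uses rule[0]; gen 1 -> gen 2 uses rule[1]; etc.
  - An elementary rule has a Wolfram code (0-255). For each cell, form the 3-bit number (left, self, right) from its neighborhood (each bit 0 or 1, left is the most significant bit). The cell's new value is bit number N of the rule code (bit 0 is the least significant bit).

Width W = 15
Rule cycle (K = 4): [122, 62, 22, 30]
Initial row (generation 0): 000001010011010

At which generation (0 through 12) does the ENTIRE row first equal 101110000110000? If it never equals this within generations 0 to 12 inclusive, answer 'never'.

Gen 0: 000001010011010
Gen 1 (rule 122): 000010101111101
Gen 2 (rule 62): 000111111000011
Gen 3 (rule 22): 001000000100100
Gen 4 (rule 30): 011100001111110
Gen 5 (rule 122): 110110011000011
Gen 6 (rule 62): 101101110100110
Gen 7 (rule 22): 100000000111001
Gen 8 (rule 30): 110000001100111
Gen 9 (rule 122): 111000011111101
Gen 10 (rule 62): 100100110000011
Gen 11 (rule 22): 111111001000100
Gen 12 (rule 30): 100000111101110

Answer: never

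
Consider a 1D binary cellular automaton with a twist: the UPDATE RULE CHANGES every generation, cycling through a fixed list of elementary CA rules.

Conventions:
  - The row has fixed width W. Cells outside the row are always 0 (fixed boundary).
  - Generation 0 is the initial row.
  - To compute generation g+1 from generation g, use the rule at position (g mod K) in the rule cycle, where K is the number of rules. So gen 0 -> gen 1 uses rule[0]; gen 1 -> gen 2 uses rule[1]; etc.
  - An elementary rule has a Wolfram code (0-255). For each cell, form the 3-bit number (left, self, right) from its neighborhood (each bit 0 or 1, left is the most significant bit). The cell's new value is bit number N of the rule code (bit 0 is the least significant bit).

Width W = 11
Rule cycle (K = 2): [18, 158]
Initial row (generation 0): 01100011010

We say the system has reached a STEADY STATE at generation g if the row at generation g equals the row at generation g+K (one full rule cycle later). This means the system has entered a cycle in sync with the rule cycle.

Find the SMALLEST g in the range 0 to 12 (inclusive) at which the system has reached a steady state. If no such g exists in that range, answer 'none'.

Gen 0: 01100011010
Gen 1 (rule 18): 10010100001
Gen 2 (rule 158): 11110110011
Gen 3 (rule 18): 00000001100
Gen 4 (rule 158): 00000011010
Gen 5 (rule 18): 00000100001
Gen 6 (rule 158): 00001110011
Gen 7 (rule 18): 00010001100
Gen 8 (rule 158): 00111011010
Gen 9 (rule 18): 01000000001
Gen 10 (rule 158): 11100000011
Gen 11 (rule 18): 00010000100
Gen 12 (rule 158): 00111001110
Gen 13 (rule 18): 01000110001
Gen 14 (rule 158): 11101101011

Answer: none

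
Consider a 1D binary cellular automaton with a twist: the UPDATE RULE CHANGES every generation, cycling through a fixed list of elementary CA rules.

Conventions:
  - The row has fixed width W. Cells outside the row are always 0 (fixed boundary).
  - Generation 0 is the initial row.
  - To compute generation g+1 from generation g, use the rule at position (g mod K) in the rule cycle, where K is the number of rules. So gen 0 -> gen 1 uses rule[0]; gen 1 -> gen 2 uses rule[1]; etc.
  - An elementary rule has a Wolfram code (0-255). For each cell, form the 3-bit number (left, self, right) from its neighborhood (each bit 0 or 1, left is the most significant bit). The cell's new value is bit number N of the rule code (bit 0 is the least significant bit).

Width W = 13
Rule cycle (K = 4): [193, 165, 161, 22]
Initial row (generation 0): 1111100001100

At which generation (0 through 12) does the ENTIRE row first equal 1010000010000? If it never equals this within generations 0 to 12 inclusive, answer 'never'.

Answer: never

Derivation:
Gen 0: 1111100001100
Gen 1 (rule 193): 0111101100101
Gen 2 (rule 165): 0011010000111
Gen 3 (rule 161): 1000100110010
Gen 4 (rule 22): 1101111001111
Gen 5 (rule 193): 0100111000111
Gen 6 (rule 165): 0100010010010
Gen 7 (rule 161): 0001000000000
Gen 8 (rule 22): 0011100000000
Gen 9 (rule 193): 1001101111111
Gen 10 (rule 165): 1000010111110
Gen 11 (rule 161): 0011001011100
Gen 12 (rule 22): 0100111000010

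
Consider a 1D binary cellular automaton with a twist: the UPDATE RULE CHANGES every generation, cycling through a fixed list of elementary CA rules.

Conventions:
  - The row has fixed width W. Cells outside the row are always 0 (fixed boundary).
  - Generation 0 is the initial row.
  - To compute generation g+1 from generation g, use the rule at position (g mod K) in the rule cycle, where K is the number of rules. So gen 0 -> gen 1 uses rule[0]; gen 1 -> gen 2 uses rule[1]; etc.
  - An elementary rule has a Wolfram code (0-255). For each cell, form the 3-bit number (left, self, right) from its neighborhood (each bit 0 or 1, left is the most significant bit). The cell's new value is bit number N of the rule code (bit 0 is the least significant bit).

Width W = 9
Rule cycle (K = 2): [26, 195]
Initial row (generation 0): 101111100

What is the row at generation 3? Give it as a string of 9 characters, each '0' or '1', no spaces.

Answer: 101110010

Derivation:
Gen 0: 101111100
Gen 1 (rule 26): 001000010
Gen 2 (rule 195): 110011100
Gen 3 (rule 26): 101110010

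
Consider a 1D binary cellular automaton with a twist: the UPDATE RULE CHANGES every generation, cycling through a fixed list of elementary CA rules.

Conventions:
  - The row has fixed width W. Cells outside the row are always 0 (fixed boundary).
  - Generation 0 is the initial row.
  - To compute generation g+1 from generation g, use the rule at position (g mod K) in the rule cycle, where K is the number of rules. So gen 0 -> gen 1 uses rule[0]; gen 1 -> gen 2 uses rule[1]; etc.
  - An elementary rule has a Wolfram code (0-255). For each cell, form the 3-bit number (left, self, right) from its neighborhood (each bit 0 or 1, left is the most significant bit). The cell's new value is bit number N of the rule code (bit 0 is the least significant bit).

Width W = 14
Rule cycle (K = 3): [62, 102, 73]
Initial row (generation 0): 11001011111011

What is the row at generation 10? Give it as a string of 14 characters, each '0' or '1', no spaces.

Gen 0: 11001011111011
Gen 1 (rule 62): 10111110000110
Gen 2 (rule 102): 11000010001010
Gen 3 (rule 73): 11011000100000
Gen 4 (rule 62): 10110101110000
Gen 5 (rule 102): 11011110010000
Gen 6 (rule 73): 11010010000111
Gen 7 (rule 62): 10111111001100
Gen 8 (rule 102): 11000001010100
Gen 9 (rule 73): 11011100000001
Gen 10 (rule 62): 10110010000011

Answer: 10110010000011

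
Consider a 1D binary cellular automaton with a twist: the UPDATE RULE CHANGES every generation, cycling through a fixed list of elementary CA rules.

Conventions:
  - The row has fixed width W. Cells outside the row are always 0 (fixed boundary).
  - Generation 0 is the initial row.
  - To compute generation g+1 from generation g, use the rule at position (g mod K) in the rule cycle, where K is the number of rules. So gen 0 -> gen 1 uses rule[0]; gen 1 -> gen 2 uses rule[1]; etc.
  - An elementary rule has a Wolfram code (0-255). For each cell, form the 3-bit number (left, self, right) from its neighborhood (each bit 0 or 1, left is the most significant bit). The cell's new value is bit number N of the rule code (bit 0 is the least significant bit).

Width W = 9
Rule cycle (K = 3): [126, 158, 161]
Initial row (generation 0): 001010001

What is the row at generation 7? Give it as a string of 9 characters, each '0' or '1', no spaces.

Gen 0: 001010001
Gen 1 (rule 126): 011111011
Gen 2 (rule 158): 111110010
Gen 3 (rule 161): 011100000
Gen 4 (rule 126): 110110000
Gen 5 (rule 158): 100101000
Gen 6 (rule 161): 000010011
Gen 7 (rule 126): 000111111

Answer: 000111111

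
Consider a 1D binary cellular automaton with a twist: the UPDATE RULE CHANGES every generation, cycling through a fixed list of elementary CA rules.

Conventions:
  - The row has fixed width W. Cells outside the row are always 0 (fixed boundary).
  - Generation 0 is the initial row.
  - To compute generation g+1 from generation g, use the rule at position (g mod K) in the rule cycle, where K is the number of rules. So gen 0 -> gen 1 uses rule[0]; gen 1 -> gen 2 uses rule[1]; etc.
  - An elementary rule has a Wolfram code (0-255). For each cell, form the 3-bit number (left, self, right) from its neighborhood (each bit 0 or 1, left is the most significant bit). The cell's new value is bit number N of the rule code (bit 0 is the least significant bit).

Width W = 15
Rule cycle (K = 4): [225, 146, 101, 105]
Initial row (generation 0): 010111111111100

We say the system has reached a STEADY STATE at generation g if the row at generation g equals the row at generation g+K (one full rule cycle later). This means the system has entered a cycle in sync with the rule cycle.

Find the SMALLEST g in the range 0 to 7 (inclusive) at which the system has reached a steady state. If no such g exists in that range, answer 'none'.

Gen 0: 010111111111100
Gen 1 (rule 225): 001011111111101
Gen 2 (rule 146): 010001111111000
Gen 3 (rule 101): 010100000001011
Gen 4 (rule 105): 001001111100111
Gen 5 (rule 225): 100000111100011
Gen 6 (rule 146): 010001011010100
Gen 7 (rule 101): 010101101111101
Gen 8 (rule 105): 001011111000110
Gen 9 (rule 225): 100101111010010
Gen 10 (rule 146): 011000110001101
Gen 11 (rule 101): 001010010100111

Answer: none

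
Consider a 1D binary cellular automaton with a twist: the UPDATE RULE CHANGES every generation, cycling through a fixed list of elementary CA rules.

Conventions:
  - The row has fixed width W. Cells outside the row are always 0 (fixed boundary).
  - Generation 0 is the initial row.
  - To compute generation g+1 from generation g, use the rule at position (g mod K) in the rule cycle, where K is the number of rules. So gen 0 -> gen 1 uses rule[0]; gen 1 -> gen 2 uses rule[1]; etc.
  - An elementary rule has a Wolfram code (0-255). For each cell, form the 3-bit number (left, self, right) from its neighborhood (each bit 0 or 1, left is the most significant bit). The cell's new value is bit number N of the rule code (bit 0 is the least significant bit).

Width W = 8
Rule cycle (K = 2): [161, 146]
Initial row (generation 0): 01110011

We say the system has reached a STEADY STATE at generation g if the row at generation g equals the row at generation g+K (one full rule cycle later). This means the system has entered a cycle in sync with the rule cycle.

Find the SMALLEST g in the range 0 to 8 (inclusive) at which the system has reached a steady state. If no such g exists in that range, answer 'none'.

Answer: 4

Derivation:
Gen 0: 01110011
Gen 1 (rule 161): 00100000
Gen 2 (rule 146): 01010000
Gen 3 (rule 161): 00100111
Gen 4 (rule 146): 01011010
Gen 5 (rule 161): 00100100
Gen 6 (rule 146): 01011010
Gen 7 (rule 161): 00100100
Gen 8 (rule 146): 01011010
Gen 9 (rule 161): 00100100
Gen 10 (rule 146): 01011010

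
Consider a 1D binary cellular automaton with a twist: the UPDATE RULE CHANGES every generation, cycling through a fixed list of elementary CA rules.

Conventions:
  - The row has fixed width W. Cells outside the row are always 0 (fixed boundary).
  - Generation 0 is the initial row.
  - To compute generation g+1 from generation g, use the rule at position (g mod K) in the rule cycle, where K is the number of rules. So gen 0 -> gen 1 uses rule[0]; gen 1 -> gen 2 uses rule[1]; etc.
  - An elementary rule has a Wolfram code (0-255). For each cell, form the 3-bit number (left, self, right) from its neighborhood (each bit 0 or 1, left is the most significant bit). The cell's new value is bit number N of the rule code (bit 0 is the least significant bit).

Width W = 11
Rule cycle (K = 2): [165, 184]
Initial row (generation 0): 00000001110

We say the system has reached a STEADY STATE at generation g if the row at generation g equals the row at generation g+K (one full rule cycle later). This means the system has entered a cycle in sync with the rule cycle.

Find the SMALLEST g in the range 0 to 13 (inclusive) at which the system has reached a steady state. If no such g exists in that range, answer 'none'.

Answer: none

Derivation:
Gen 0: 00000001110
Gen 1 (rule 165): 11111100100
Gen 2 (rule 184): 11111010010
Gen 3 (rule 165): 01110110010
Gen 4 (rule 184): 01101101001
Gen 5 (rule 165): 00010011001
Gen 6 (rule 184): 00001010100
Gen 7 (rule 165): 11101111101
Gen 8 (rule 184): 11011111010
Gen 9 (rule 165): 00101110110
Gen 10 (rule 184): 00011101101
Gen 11 (rule 165): 11001010011
Gen 12 (rule 184): 10100101010
Gen 13 (rule 165): 11100111110
Gen 14 (rule 184): 11010111101
Gen 15 (rule 165): 00111011011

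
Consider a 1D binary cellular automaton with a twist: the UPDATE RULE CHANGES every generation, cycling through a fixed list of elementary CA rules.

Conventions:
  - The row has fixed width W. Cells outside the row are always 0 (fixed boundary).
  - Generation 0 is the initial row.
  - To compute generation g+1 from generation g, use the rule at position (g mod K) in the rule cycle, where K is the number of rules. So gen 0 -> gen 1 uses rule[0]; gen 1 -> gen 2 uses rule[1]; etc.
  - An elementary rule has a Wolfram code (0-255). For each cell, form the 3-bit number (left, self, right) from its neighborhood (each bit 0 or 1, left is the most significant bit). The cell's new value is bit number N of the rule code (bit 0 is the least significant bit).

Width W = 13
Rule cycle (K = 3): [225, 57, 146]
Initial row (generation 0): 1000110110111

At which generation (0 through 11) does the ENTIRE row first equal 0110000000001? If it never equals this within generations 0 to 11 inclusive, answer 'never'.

Gen 0: 1000110110111
Gen 1 (rule 225): 0010011011011
Gen 2 (rule 57): 1001010110110
Gen 3 (rule 146): 0110000000001
Gen 4 (rule 225): 0010111111100
Gen 5 (rule 57): 1001100000011
Gen 6 (rule 146): 0110010000100
Gen 7 (rule 225): 0010000110001
Gen 8 (rule 57): 1001110101100
Gen 9 (rule 146): 0110100000010
Gen 10 (rule 225): 0011001111000
Gen 11 (rule 57): 1010101000111

Answer: 3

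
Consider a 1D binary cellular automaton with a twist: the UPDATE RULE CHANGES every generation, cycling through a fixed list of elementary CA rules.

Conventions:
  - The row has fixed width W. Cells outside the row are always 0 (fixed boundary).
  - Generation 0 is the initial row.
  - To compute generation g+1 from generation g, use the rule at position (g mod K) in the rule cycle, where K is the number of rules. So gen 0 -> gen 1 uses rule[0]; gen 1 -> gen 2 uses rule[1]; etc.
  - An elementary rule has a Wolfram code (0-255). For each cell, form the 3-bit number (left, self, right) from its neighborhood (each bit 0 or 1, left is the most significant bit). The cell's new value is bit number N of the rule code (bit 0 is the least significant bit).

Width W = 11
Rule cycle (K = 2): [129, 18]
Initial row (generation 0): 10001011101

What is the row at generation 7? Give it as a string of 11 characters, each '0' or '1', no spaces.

Gen 0: 10001011101
Gen 1 (rule 129): 00100001000
Gen 2 (rule 18): 01010010100
Gen 3 (rule 129): 00000000001
Gen 4 (rule 18): 00000000010
Gen 5 (rule 129): 11111111000
Gen 6 (rule 18): 00000000100
Gen 7 (rule 129): 11111110001

Answer: 11111110001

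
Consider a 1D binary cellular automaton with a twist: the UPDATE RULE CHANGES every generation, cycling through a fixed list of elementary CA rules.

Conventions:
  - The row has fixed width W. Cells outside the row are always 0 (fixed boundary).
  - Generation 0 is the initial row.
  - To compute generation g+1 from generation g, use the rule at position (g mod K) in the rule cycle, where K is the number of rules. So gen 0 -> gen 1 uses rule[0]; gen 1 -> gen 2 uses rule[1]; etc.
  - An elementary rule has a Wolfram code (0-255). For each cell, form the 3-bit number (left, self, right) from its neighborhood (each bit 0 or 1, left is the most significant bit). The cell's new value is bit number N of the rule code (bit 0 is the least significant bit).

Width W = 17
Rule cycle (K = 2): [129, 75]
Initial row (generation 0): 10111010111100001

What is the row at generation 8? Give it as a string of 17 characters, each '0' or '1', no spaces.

Answer: 11001011100000010

Derivation:
Gen 0: 10111010111100001
Gen 1 (rule 129): 00010000011001100
Gen 2 (rule 75): 11100111111011101
Gen 3 (rule 129): 01000011110001000
Gen 4 (rule 75): 10011110010110011
Gen 5 (rule 129): 00001100000000000
Gen 6 (rule 75): 11111101111111111
Gen 7 (rule 129): 01111000111111110
Gen 8 (rule 75): 11001011100000010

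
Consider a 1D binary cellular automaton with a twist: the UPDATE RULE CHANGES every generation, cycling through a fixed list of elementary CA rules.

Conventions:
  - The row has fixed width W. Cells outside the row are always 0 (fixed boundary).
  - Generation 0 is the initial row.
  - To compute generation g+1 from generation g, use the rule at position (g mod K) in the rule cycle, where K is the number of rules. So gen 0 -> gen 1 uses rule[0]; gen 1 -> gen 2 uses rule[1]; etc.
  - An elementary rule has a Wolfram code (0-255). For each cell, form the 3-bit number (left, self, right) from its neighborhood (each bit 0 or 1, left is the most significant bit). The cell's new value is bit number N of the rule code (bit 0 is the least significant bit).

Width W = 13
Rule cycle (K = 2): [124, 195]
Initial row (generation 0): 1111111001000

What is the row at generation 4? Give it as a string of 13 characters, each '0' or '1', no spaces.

Gen 0: 1111111001000
Gen 1 (rule 124): 1000001101100
Gen 2 (rule 195): 0011110100101
Gen 3 (rule 124): 0010011110111
Gen 4 (rule 195): 1100101110011

Answer: 1100101110011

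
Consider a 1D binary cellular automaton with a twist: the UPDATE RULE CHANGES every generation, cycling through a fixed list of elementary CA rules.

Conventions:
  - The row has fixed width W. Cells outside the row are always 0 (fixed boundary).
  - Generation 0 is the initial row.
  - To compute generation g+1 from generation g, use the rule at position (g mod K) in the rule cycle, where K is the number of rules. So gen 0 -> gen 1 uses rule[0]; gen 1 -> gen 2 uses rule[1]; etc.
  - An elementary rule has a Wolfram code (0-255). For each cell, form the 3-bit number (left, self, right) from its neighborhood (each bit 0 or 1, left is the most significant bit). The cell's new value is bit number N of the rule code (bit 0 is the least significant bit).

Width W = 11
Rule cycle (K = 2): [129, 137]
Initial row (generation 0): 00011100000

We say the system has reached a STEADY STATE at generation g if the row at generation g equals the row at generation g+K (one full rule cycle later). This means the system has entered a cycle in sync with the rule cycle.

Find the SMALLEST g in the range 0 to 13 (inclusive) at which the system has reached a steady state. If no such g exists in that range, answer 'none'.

Gen 0: 00011100000
Gen 1 (rule 129): 11001001111
Gen 2 (rule 137): 10000001110
Gen 3 (rule 129): 00111100100
Gen 4 (rule 137): 10111000001
Gen 5 (rule 129): 00010011100
Gen 6 (rule 137): 11000011001
Gen 7 (rule 129): 00011000000
Gen 8 (rule 137): 11010011111
Gen 9 (rule 129): 00000001110
Gen 10 (rule 137): 11111101100
Gen 11 (rule 129): 01111000001
Gen 12 (rule 137): 01110011100
Gen 13 (rule 129): 00100001001
Gen 14 (rule 137): 10001100000
Gen 15 (rule 129): 00100001111

Answer: none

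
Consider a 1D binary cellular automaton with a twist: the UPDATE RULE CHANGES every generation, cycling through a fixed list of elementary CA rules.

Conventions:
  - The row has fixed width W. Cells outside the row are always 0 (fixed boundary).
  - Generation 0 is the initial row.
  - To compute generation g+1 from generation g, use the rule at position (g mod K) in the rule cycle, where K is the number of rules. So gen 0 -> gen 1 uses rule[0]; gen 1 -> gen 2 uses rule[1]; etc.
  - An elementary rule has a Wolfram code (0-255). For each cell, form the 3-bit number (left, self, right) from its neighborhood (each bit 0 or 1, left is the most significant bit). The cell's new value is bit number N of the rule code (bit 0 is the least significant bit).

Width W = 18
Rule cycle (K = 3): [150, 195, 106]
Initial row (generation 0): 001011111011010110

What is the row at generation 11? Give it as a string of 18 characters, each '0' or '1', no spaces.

Gen 0: 001011111011010110
Gen 1 (rule 150): 011001110000010001
Gen 2 (rule 195): 101010110111100110
Gen 3 (rule 106): 010101111100101110
Gen 4 (rule 150): 110100111011100101
Gen 5 (rule 195): 010001011001101000
Gen 6 (rule 106): 100010111011110000
Gen 7 (rule 150): 110110010001101000
Gen 8 (rule 195): 010010100110100011
Gen 9 (rule 106): 100101001111000111
Gen 10 (rule 150): 111101110110101010
Gen 11 (rule 195): 011100110010000000

Answer: 011100110010000000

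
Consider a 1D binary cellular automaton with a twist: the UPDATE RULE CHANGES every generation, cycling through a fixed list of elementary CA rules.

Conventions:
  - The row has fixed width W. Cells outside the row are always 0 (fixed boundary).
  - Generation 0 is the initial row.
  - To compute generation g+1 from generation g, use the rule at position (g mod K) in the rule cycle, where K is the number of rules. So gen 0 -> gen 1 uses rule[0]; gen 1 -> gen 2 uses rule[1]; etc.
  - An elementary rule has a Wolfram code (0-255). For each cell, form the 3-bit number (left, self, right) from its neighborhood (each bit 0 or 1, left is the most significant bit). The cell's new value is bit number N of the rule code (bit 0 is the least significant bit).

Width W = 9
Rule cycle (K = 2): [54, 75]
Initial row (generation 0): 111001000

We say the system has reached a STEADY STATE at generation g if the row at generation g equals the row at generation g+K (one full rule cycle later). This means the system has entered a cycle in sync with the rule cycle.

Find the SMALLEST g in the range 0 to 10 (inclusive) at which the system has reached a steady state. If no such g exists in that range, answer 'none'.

Gen 0: 111001000
Gen 1 (rule 54): 000111100
Gen 2 (rule 75): 111100101
Gen 3 (rule 54): 000011111
Gen 4 (rule 75): 111110001
Gen 5 (rule 54): 000001011
Gen 6 (rule 75): 111110011
Gen 7 (rule 54): 000001100
Gen 8 (rule 75): 111111101
Gen 9 (rule 54): 000000011
Gen 10 (rule 75): 111111111
Gen 11 (rule 54): 000000000
Gen 12 (rule 75): 111111111

Answer: 10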